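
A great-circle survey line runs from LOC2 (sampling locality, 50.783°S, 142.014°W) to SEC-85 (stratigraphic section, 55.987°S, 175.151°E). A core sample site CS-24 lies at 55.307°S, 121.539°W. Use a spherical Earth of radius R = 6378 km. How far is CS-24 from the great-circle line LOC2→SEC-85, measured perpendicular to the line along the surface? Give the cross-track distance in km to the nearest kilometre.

δ₁₃ = central angle LOC2→CS-24 = 0.227871 rad  (haversine)
θ₁₃ = bearing LOC2→CS-24 = 118.196°,  θ₁₂ = bearing LOC2→SEC-85 = 241.525°
dₓₜ = R·arcsin(sin δ₁₃ · sin(θ₁₃ − θ₁₂)) = 6378·arcsin(0.22590·sin(-123.330°)) = -1211.098 km
|dₓₜ| = 1211.098 km

1211 km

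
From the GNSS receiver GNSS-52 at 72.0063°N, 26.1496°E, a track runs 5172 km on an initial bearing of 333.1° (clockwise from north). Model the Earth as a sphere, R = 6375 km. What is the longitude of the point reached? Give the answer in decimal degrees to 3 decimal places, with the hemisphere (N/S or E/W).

δ = d/R = 5172/6375 = 0.811294 rad
φ₂ = arcsin(sin φ₁ cos δ + cos φ₁ sin δ cos θ)
   = arcsin(0.95109·0.68856 + 0.30891·0.72518·0.89180) = 58.72230°
λ₂ = λ₁ + atan2(sin θ sin δ cos φ₁, cos δ − sin φ₁ sin φ₂) = -114.65681°

114.657°W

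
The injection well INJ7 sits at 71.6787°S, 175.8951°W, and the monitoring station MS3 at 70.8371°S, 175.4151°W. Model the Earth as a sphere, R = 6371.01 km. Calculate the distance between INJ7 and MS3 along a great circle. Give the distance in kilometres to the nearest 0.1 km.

95.1 km

Δφ = 0.8416°,  Δλ = 0.4800°
a = sin²(Δφ/2) + cos φ₁ cos φ₂ sin²(Δλ/2) = 0.000056
c = 2·arcsin(√a) = 0.014933 rad = 0.8556°
d = R·c = 6371.01 × 0.014933 = 95.1 km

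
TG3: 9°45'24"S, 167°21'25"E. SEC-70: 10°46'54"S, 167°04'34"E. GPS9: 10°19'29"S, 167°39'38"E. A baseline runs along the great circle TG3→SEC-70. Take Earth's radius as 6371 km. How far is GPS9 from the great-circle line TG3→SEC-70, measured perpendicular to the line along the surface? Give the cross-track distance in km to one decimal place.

48.5 km

TG3: φ = -9.75667°, λ = +167.35694°
SEC-70: φ = -10.78167°, λ = +167.07611°
GPS9: φ = -10.32472°, λ = +167.66056°
δ₁₃ = central angle TG3→GPS9 = 0.011204 rad  (haversine)
θ₁₃ = bearing TG3→GPS9 = 152.269°,  θ₁₂ = bearing TG3→SEC-70 = 195.063°
dₓₜ = R·arcsin(sin δ₁₃ · sin(θ₁₃ − θ₁₂)) = 6371·arcsin(0.01120·sin(-42.794°)) = -48.492 km
|dₓₜ| = 48.492 km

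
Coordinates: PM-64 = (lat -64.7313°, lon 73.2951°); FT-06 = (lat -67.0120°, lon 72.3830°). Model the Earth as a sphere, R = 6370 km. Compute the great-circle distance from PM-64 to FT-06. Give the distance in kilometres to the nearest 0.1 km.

256.9 km

Δφ = -2.2807°,  Δλ = -0.9121°
a = sin²(Δφ/2) + cos φ₁ cos φ₂ sin²(Δλ/2) = 0.000407
c = 2·arcsin(√a) = 0.040333 rad = 2.3109°
d = R·c = 6370 × 0.040333 = 256.9 km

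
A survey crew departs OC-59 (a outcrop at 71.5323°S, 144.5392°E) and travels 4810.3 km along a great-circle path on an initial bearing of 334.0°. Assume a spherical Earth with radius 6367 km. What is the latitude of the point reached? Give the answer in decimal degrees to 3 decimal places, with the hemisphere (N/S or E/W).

δ = d/R = 4810.3/6367 = 0.755505 rad
φ₂ = arcsin(sin φ₁ cos δ + cos φ₁ sin δ cos θ)
   = arcsin(-0.94850·0.72793 + 0.31677·0.68566·0.89879) = -29.68459°
λ₂ = λ₁ + atan2(sin θ sin δ cos φ₁, cos δ − sin φ₁ sin φ₂) = 124.29780°

29.685°S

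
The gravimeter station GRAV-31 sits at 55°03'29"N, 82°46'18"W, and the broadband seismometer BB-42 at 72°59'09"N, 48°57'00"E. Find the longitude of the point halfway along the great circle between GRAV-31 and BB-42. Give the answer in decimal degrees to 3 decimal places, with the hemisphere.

GRAV-31: φ = +55.05806°, λ = -82.77167°
BB-42: φ = +72.98583°, λ = +48.95000°
Bx = cos φ₂ cos Δλ = -0.194734,  By = cos φ₂ sin Δλ = 0.218399
φₘ = atan2(sin φ₁ + sin φ₂, √((cos φ₁ + Bx)² + By²)) = 76.18940°
λₘ = λ₁ + atan2(By, cos φ₁ + Bx) = -52.75421°

52.754°W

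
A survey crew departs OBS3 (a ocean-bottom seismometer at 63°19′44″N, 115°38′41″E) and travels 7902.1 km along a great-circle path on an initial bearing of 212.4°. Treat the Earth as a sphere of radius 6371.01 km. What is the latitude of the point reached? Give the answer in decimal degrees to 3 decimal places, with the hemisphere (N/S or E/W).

OBS3: φ = +63.32889°, λ = +115.64472°
δ = d/R = 7902.1/6371.01 = 1.240321 rad
φ₂ = arcsin(sin φ₁ cos δ + cos φ₁ sin δ cos θ)
   = arcsin(0.89360·0.32449 + 0.44887·0.94589·-0.84433) = -3.92891°
λ₂ = λ₁ + atan2(sin θ sin δ cos φ₁, cos δ − sin φ₁ sin φ₂) = 85.11227°

3.929°S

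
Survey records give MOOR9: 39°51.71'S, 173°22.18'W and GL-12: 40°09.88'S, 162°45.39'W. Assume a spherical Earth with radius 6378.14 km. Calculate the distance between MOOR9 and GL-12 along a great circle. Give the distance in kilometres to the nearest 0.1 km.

905.0 km

MOOR9: φ = -39.86183°, λ = -173.36967°
GL-12: φ = -40.16467°, λ = -162.75650°
Δφ = -0.3028°,  Δλ = 10.6132°
a = sin²(Δφ/2) + cos φ₁ cos φ₂ sin²(Δλ/2) = 0.005024
c = 2·arcsin(√a) = 0.141884 rad = 8.1294°
d = R·c = 6378.14 × 0.141884 = 905.0 km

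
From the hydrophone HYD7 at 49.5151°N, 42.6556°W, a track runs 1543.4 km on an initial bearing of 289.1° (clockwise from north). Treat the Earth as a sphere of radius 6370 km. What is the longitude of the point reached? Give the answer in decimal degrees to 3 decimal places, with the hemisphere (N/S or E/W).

δ = d/R = 1543.4/6370 = 0.242292 rad
φ₂ = arcsin(sin φ₁ cos δ + cos φ₁ sin δ cos θ)
   = arcsin(0.76058·0.97079 + 0.64925·0.23993·0.32722) = 52.12320°
λ₂ = λ₁ + atan2(sin θ sin δ cos φ₁, cos δ − sin φ₁ sin φ₂) = -64.32629°

64.326°W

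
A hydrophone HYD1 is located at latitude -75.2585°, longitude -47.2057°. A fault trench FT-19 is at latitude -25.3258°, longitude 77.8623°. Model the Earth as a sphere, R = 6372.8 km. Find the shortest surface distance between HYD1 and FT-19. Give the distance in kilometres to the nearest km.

Δφ = 49.9327°,  Δλ = 125.0680°
a = sin²(Δφ/2) + cos φ₁ cos φ₂ sin²(Δλ/2) = 0.359232
c = 2·arcsin(√a) = 1.285401 rad = 73.6480°
d = R·c = 6372.8 × 1.285401 = 8191.6 km

8192 km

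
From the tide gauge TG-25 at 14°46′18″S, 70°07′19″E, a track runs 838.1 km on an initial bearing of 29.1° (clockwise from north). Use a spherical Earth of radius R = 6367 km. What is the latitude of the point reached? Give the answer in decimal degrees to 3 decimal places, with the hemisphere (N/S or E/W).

TG-25: φ = -14.77167°, λ = +70.12194°
δ = d/R = 838.1/6367 = 0.131632 rad
φ₂ = arcsin(sin φ₁ cos δ + cos φ₁ sin δ cos θ)
   = arcsin(-0.25497·0.99135 + 0.96695·0.13125·0.87377) = -8.15595°
λ₂ = λ₁ + atan2(sin θ sin δ cos φ₁, cos δ − sin φ₁ sin φ₂) = 73.81921°

8.156°S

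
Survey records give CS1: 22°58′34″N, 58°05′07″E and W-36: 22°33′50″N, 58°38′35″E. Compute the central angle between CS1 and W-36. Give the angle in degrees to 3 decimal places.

CS1: φ = +22.97611°, λ = +58.08528°
W-36: φ = +22.56389°, λ = +58.64306°
Δφ = -0.4122°,  Δλ = 0.5578°
a = sin²(Δφ/2) + cos φ₁ cos φ₂ sin²(Δλ/2) = 0.000033
c = 2·arcsin(√a) = 0.011504 rad = 0.6591°

0.659°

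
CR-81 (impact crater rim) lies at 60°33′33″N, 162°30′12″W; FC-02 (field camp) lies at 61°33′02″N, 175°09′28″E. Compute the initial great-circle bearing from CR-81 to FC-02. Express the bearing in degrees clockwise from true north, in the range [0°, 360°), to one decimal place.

CR-81: φ = +60.55917°, λ = -162.50333°
FC-02: φ = +61.55056°, λ = +175.15778°
Δλ = -22.3389°
y = sin Δλ · cos φ₂ = -0.181066
x = cos φ₁ sin φ₂ − sin φ₁ cos φ₂ cos Δλ = 0.048437
θ = atan2(y, x) = -75.0235° → 284.9765° (mod 360°)

285.0°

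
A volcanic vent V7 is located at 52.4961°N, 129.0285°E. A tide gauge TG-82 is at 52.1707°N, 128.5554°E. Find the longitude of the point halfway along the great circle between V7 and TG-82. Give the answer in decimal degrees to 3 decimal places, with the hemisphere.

Bx = cos φ₂ cos Δλ = 0.613290,  By = cos φ₂ sin Δλ = -0.005064
φₘ = atan2(sin φ₁ + sin φ₂, √((cos φ₁ + Bx)² + By²)) = 52.33364°
λₘ = λ₁ + atan2(By, cos φ₁ + Bx) = 128.79108°

128.791°E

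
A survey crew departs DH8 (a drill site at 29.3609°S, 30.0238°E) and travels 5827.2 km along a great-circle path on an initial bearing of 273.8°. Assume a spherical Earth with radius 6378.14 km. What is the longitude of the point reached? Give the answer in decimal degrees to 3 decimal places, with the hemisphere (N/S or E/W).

24.734°W

δ = d/R = 5827.2/6378.14 = 0.913621 rad
φ₂ = arcsin(sin φ₁ cos δ + cos φ₁ sin δ cos θ)
   = arcsin(-0.49031·0.61088 + 0.87155·0.79172·0.06627) = -14.70196°
λ₂ = λ₁ + atan2(sin θ sin δ cos φ₁, cos δ − sin φ₁ sin φ₂) = -24.73401°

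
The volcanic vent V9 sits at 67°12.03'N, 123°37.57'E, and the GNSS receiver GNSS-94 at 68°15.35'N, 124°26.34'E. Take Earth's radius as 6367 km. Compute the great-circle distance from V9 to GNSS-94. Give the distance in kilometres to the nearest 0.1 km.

122.2 km

V9: φ = +67.20050°, λ = +123.62617°
GNSS-94: φ = +68.25583°, λ = +124.43900°
Δφ = 1.0553°,  Δλ = 0.8128°
a = sin²(Δφ/2) + cos φ₁ cos φ₂ sin²(Δλ/2) = 0.000092
c = 2·arcsin(√a) = 0.019187 rad = 1.0994°
d = R·c = 6367 × 0.019187 = 122.2 km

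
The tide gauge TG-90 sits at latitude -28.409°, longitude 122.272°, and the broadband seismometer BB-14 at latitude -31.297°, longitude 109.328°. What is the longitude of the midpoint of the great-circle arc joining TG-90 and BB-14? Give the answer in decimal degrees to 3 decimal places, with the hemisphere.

Bx = cos φ₂ cos Δλ = 0.832773,  By = cos φ₂ sin Δλ = -0.191404
φₘ = atan2(sin φ₁ + sin φ₂, √((cos φ₁ + Bx)² + By²)) = -30.01137°
λₘ = λ₁ + atan2(By, cos φ₁ + Bx) = 115.89404°

115.894°E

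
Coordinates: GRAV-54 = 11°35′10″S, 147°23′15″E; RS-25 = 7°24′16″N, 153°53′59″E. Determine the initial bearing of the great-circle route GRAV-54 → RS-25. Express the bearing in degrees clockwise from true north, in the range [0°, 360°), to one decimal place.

19.1°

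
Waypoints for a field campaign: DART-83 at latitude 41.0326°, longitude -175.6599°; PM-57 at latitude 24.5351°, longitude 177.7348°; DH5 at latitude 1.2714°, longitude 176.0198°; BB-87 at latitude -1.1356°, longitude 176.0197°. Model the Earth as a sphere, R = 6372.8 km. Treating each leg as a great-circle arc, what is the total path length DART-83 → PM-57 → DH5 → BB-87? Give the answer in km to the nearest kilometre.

4796 km

DART-83→PM-57: c = 0.303564 rad, d = 1934.56 km
PM-57→DH5: c = 0.407058 rad, d = 2594.10 km
DH5→BB-87: c = 0.042010 rad, d = 267.72 km
Total = 1934.56 + 2594.10 + 267.72 = 4796.38 km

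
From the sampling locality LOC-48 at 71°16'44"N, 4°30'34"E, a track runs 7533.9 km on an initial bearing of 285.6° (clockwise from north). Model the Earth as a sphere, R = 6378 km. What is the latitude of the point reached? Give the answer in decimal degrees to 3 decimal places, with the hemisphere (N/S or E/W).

LOC-48: φ = +71.27889°, λ = +4.50944°
δ = d/R = 7533.9/6378 = 1.181232 rad
φ₂ = arcsin(sin φ₁ cos δ + cos φ₁ sin δ cos θ)
   = arcsin(0.94709·0.37979 + 0.32096·0.92507·0.26892) = 26.07437°
λ₂ = λ₁ + atan2(sin θ sin δ cos φ₁, cos δ − sin φ₁ sin φ₂) = -92.76354°

26.074°N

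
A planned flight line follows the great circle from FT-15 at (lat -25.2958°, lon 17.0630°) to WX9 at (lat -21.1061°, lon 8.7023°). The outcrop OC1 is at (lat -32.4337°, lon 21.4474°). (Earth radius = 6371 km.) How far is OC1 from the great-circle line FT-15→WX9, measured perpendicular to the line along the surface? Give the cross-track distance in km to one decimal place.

526.6 km

δ₁₃ = central angle FT-15→OC1 = 0.141420 rad  (haversine)
θ₁₃ = bearing FT-15→OC1 = 152.756°,  θ₁₂ = bearing FT-15→WX9 = 296.901°
dₓₜ = R·arcsin(sin δ₁₃ · sin(θ₁₃ − θ₁₂)) = 6371·arcsin(0.14095·sin(-144.145°)) = -526.586 km
|dₓₜ| = 526.586 km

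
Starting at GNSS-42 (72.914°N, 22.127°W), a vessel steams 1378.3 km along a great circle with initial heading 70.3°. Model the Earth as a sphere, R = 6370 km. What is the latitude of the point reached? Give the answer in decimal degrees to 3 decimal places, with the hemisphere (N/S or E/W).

δ = d/R = 1378.3/6370 = 0.216374 rad
φ₂ = arcsin(sin φ₁ cos δ + cos φ₁ sin δ cos θ)
   = arcsin(0.95586·0.97668 + 0.29381·0.21469·0.33710) = 72.71515°
λ₂ = λ₁ + atan2(sin θ sin δ cos φ₁, cos δ − sin φ₁ sin φ₂) = 20.73777°

72.715°N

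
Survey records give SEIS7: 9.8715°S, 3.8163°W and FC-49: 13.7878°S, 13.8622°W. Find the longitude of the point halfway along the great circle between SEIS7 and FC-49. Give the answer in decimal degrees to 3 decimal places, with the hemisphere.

Bx = cos φ₂ cos Δλ = 0.956295,  By = cos φ₂ sin Δλ = -0.169411
φₘ = atan2(sin φ₁ + sin φ₂, √((cos φ₁ + Bx)² + By²)) = -11.87396°
λₘ = λ₁ + atan2(By, cos φ₁ + Bx) = -8.80319°

8.803°W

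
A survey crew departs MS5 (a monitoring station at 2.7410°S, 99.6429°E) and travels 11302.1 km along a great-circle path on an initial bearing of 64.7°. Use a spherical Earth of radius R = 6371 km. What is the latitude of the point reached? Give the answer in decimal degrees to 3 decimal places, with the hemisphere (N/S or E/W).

δ = d/R = 11302.1/6371 = 1.773992 rad
φ₂ = arcsin(sin φ₁ cos δ + cos φ₁ sin δ cos θ)
   = arcsin(-0.04782·-0.20180 + 0.99886·0.97943·0.42736) = 25.32404°
λ₂ = λ₁ + atan2(sin θ sin δ cos φ₁, cos δ − sin φ₁ sin φ₂) = -158.77019°

25.324°N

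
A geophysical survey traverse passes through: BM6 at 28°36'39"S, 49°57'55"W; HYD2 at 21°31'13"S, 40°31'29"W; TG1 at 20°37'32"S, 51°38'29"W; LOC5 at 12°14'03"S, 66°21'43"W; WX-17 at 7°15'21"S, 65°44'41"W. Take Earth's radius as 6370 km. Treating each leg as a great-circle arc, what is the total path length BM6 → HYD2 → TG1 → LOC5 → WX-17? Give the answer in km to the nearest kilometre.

4773 km

BM6: φ = -28.61083°, λ = -49.96528°
HYD2: φ = -21.52028°, λ = -40.52472°
TG1: φ = -20.62556°, λ = -51.64139°
LOC5: φ = -12.23417°, λ = -66.36194°
WX-17: φ = -7.25583°, λ = -65.74472°
BM6→HYD2: c = 0.193739 rad, d = 1234.12 km
HYD2→TG1: c = 0.181680 rad, d = 1157.30 km
TG1→LOC5: c = 0.286381 rad, d = 1824.25 km
LOC5→WX-17: c = 0.087534 rad, d = 557.59 km
Total = 1234.12 + 1157.30 + 1824.25 + 557.59 = 4773.26 km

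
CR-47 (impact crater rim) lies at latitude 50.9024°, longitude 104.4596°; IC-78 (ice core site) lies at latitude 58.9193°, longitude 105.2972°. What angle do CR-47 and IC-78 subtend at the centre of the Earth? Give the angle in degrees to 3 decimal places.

Δφ = 8.0169°,  Δλ = 0.8376°
a = sin²(Δφ/2) + cos φ₁ cos φ₂ sin²(Δλ/2) = 0.004904
c = 2·arcsin(√a) = 0.140171 rad = 8.0312°

8.031°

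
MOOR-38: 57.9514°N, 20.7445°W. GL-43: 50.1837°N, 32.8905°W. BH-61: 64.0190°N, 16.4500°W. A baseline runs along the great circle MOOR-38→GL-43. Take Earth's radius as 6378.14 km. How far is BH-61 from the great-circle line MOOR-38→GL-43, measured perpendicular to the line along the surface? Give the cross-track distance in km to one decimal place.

δ₁₃ = central angle MOOR-38→BH-61 = 0.111905 rad  (haversine)
θ₁₃ = bearing MOOR-38→BH-61 = 17.083°,  θ₁₂ = bearing MOOR-38→GL-43 = 227.604°
dₓₜ = R·arcsin(sin δ₁₃ · sin(θ₁₃ − θ₁₂)) = 6378.14·arcsin(0.11167·sin(-210.521°)) = 361.911 km
|dₓₜ| = 361.911 km

361.9 km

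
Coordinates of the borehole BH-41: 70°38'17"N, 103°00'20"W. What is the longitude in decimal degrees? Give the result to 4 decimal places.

103° + 0′/60 + 20″/3600 = 103 + 0.00000 + 0.00556 = 103.0056°

103.0056°W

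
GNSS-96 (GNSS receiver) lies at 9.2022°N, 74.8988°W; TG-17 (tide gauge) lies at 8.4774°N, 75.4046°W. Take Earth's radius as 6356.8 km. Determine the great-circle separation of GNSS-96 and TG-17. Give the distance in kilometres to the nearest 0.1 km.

97.7 km

Δφ = -0.7248°,  Δλ = -0.5058°
a = sin²(Δφ/2) + cos φ₁ cos φ₂ sin²(Δλ/2) = 0.000059
c = 2·arcsin(√a) = 0.015366 rad = 0.8804°
d = R·c = 6356.8 × 0.015366 = 97.7 km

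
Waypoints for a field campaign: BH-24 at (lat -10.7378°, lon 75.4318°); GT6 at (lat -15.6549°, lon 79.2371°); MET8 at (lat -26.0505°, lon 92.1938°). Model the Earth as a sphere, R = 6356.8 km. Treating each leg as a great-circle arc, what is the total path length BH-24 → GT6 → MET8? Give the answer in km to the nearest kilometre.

2451 km

BH-24→GT6: c = 0.107438 rad, d = 682.96 km
GT6→MET8: c = 0.278168 rad, d = 1768.26 km
Total = 682.96 + 1768.26 = 2451.22 km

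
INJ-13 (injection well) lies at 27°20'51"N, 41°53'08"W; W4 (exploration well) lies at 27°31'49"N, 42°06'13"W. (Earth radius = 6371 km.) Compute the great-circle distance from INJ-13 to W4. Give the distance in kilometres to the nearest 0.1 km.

29.6 km

INJ-13: φ = +27.34750°, λ = -41.88556°
W4: φ = +27.53028°, λ = -42.10361°
Δφ = 0.1828°,  Δλ = -0.2181°
a = sin²(Δφ/2) + cos φ₁ cos φ₂ sin²(Δλ/2) = 0.000005
c = 2·arcsin(√a) = 0.004646 rad = 0.2662°
d = R·c = 6371 × 0.004646 = 29.6 km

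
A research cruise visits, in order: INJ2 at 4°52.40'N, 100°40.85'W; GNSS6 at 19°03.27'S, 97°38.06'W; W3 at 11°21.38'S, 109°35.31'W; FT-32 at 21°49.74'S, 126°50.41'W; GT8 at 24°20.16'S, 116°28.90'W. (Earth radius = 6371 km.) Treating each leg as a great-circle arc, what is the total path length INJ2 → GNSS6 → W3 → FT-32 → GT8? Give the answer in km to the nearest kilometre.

INJ2: φ = +4.87333°, λ = -100.68083°
GNSS6: φ = -19.05450°, λ = -97.63433°
W3: φ = -11.35633°, λ = -109.58850°
FT-32: φ = -21.82900°, λ = -126.84017°
GT8: φ = -24.33600°, λ = -116.48167°
INJ2→GNSS6: c = 0.420889 rad, d = 2681.48 km
GNSS6→W3: c = 0.241875 rad, d = 1540.98 km
W3→FT-32: c = 0.341072 rad, d = 2172.97 km
FT-32→GT8: c = 0.171922 rad, d = 1095.31 km
Total = 2681.48 + 1540.98 + 2172.97 + 1095.31 = 7490.76 km

7491 km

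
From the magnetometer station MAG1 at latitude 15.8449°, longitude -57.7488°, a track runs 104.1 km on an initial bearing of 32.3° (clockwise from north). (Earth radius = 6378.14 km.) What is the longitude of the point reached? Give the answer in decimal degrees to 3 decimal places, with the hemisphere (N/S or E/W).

δ = d/R = 104.1/6378.14 = 0.016321 rad
φ₂ = arcsin(sin φ₁ cos δ + cos φ₁ sin δ cos θ)
   = arcsin(0.27303·0.99987 + 0.96200·0.01632·0.84526) = 16.63471°
λ₂ = λ₁ + atan2(sin θ sin δ cos φ₁, cos δ − sin φ₁ sin φ₂) = -57.22729°

57.227°W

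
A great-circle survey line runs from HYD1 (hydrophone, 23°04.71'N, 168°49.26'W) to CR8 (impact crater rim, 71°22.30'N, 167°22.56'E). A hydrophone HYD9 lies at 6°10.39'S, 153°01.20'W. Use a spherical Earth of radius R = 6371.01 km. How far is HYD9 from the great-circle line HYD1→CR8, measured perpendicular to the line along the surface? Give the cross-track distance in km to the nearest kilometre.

1201 km

HYD1: φ = +23.07850°, λ = -168.82100°
CR8: φ = +71.37167°, λ = +167.37600°
HYD9: φ = -6.17317°, λ = -153.02000°
δ₁₃ = central angle HYD1→HYD9 = 0.577334 rad  (haversine)
θ₁₃ = bearing HYD1→HYD9 = 150.264°,  θ₁₂ = bearing HYD1→CR8 = 350.338°
dₓₜ = R·arcsin(sin δ₁₃ · sin(θ₁₃ − θ₁₂)) = 6371.01·arcsin(0.54579·sin(-200.074°)) = 1200.606 km
|dₓₜ| = 1200.606 km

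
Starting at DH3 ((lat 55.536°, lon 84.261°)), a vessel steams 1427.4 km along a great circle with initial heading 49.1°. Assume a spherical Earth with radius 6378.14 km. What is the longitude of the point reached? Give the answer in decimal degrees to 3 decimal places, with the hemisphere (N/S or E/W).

105.484°E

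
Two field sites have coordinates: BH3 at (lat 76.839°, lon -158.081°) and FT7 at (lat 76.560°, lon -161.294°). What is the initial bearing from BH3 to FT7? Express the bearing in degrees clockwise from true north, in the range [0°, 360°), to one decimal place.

Δλ = -3.2130°
y = sin Δλ · cos φ₂ = -0.013027
x = cos φ₁ sin φ₂ − sin φ₁ cos φ₂ cos Δλ = -0.004514
θ = atan2(y, x) = -109.1104° → 250.8896° (mod 360°)

250.9°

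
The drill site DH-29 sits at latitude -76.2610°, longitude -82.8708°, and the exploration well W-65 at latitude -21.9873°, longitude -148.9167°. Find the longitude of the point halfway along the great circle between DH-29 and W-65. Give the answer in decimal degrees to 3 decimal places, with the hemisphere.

136.946°W

Bx = cos φ₂ cos Δλ = 0.376475,  By = cos φ₂ sin Δλ = -0.847402
φₘ = atan2(sin φ₁ + sin φ₂, √((cos φ₁ + Bx)² + By²)) = -52.13234°
λₘ = λ₁ + atan2(By, cos φ₁ + Bx) = -136.94609°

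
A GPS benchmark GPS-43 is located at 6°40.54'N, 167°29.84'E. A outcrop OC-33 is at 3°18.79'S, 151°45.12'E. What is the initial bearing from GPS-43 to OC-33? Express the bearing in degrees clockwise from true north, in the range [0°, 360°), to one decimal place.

GPS-43: φ = +6.67567°, λ = +167.49733°
OC-33: φ = -3.31317°, λ = +151.75200°
Δλ = -15.7453°
y = sin Δλ · cos φ₂ = -0.270908
x = cos φ₁ sin φ₂ − sin φ₁ cos φ₂ cos Δλ = -0.169102
θ = atan2(y, x) = -121.9725° → 238.0275° (mod 360°)

238.0°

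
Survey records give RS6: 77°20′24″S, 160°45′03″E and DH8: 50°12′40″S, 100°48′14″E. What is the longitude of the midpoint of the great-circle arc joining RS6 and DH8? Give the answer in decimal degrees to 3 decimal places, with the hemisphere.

115.003°E

RS6: φ = -77.34000°, λ = +160.75083°
DH8: φ = -50.21111°, λ = +100.80389°
Bx = cos φ₂ cos Δλ = 0.320493,  By = cos φ₂ sin Δλ = -0.553926
φₘ = atan2(sin φ₁ + sin φ₂, √((cos φ₁ + Bx)² + By²)) = -66.08710°
λₘ = λ₁ + atan2(By, cos φ₁ + Bx) = 115.00338°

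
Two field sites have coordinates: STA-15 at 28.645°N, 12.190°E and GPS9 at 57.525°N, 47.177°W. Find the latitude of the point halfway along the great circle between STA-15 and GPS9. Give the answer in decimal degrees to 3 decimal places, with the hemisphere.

Bx = cos φ₂ cos Δλ = 0.273587,  By = cos φ₂ sin Δλ = -0.462002
φₘ = atan2(sin φ₁ + sin φ₂, √((cos φ₁ + Bx)² + By²)) = 46.84482°
λₘ = λ₁ + atan2(By, cos φ₁ + Bx) = -9.67680°

46.845°N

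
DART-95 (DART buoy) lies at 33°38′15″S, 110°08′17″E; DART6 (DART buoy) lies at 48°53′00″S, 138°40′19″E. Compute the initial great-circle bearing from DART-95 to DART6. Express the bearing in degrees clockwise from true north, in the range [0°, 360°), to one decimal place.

134.4°

DART-95: φ = -33.63750°, λ = +110.13806°
DART6: φ = -48.88333°, λ = +138.67194°
Δλ = 28.5339°
y = sin Δλ · cos φ₂ = 0.314119
x = cos φ₁ sin φ₂ − sin φ₁ cos φ₂ cos Δλ = -0.307207
θ = atan2(y, x) = 134.3626° → 134.3626° (mod 360°)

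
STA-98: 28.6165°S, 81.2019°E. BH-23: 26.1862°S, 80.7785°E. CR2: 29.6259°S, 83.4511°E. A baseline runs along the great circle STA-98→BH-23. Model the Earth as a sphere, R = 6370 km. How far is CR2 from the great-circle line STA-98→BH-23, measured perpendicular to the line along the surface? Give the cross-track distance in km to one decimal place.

δ₁₃ = central angle STA-98→CR2 = 0.038553 rad  (haversine)
θ₁₃ = bearing STA-98→CR2 = 117.735°,  θ₁₂ = bearing STA-98→BH-23 = 351.110°
dₓₜ = R·arcsin(sin δ₁₃ · sin(θ₁₃ − θ₁₂)) = 6370·arcsin(0.03854·sin(-233.375°)) = 197.077 km
|dₓₜ| = 197.077 km

197.1 km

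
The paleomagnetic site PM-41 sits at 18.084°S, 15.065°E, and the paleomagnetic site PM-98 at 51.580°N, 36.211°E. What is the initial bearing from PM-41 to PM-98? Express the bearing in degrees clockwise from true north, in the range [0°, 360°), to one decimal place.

13.6°

Δλ = 21.1460°
y = sin Δλ · cos φ₂ = 0.224175
x = cos φ₁ sin φ₂ − sin φ₁ cos φ₂ cos Δλ = 0.924682
θ = atan2(y, x) = 13.6276° → 13.6276° (mod 360°)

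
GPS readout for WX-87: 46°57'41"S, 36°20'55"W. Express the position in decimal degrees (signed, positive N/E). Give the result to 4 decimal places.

lat: 46.9614° S → -46.9614°
lon: 36.3486° W → -36.3486°

-46.9614°, -36.3486°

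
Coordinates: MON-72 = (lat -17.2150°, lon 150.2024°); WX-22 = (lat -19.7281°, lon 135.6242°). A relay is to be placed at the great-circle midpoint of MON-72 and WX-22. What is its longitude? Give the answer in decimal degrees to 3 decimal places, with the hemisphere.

Bx = cos φ₂ cos Δλ = 0.911000,  By = cos φ₂ sin Δλ = -0.236928
φₘ = atan2(sin φ₁ + sin φ₂, √((cos φ₁ + Bx)² + By²)) = -18.61171°
λₘ = λ₁ + atan2(By, cos φ₁ + Bx) = 142.96700°

142.967°E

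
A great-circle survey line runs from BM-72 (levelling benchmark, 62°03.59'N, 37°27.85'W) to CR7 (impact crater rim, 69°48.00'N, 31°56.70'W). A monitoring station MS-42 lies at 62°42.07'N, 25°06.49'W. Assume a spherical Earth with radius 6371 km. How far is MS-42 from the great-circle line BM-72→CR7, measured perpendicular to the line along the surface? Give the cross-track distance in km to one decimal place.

577.1 km

BM-72: φ = +62.05983°, λ = -37.46417°
CR7: φ = +69.80000°, λ = -31.94500°
MS-42: φ = +62.70117°, λ = -25.10817°
δ₁₃ = central angle BM-72→MS-42 = 0.100443 rad  (haversine)
θ₁₃ = bearing BM-72→MS-42 = 78.158°,  θ₁₂ = bearing BM-72→CR7 = 13.713°
dₓₜ = R·arcsin(sin δ₁₃ · sin(θ₁₃ − θ₁₂)) = 6371·arcsin(0.10027·sin(64.444°)) = 577.137 km
|dₓₜ| = 577.137 km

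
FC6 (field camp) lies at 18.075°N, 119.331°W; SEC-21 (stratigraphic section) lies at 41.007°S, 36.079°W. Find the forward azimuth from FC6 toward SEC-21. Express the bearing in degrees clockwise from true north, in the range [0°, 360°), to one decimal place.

Δλ = 83.2520°
y = sin Δλ · cos φ₂ = 0.749402
x = cos φ₁ sin φ₂ − sin φ₁ cos φ₂ cos Δλ = -0.651282
θ = atan2(y, x) = 130.9929° → 130.9929° (mod 360°)

131.0°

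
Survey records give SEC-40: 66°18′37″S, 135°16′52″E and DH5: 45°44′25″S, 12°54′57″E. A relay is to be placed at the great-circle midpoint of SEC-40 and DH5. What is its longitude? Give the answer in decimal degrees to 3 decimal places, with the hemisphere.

SEC-40: φ = -66.31028°, λ = +135.28111°
DH5: φ = -45.74028°, λ = +12.91583°
Bx = cos φ₂ cos Δλ = -0.373603,  By = cos φ₂ sin Δλ = -0.589493
φₘ = atan2(sin φ₁ + sin φ₂, √((cos φ₁ + Bx)² + By²)) = -70.11800°
λₘ = λ₁ + atan2(By, cos φ₁ + Bx) = 48.01805°

48.018°E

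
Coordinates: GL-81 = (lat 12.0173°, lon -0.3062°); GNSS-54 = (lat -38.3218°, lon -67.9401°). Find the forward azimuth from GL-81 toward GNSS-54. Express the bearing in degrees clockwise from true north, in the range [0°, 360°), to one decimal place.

Δλ = -67.6339°
y = sin Δλ · cos φ₂ = -0.725521
x = cos φ₁ sin φ₂ − sin φ₁ cos φ₂ cos Δλ = -0.668646
θ = atan2(y, x) = -132.6639° → 227.3361° (mod 360°)

227.3°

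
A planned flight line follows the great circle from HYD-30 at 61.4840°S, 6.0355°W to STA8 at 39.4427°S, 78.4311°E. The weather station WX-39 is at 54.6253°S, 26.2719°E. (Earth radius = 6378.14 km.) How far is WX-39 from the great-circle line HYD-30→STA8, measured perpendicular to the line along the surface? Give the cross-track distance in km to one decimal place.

833.6 km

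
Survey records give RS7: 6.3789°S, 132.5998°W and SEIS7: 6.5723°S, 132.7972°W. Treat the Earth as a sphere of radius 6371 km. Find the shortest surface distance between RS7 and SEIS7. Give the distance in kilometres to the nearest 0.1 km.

30.6 km

Δφ = -0.1934°,  Δλ = -0.1974°
a = sin²(Δφ/2) + cos φ₁ cos φ₂ sin²(Δλ/2) = 0.000006
c = 2·arcsin(√a) = 0.004808 rad = 0.2755°
d = R·c = 6371 × 0.004808 = 30.6 km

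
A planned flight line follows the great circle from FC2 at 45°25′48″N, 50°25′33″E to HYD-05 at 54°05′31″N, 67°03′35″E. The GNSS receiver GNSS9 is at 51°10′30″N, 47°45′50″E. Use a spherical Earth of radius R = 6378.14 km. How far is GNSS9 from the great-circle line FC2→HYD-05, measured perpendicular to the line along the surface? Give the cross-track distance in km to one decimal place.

FC2: φ = +45.43000°, λ = +50.42583°
HYD-05: φ = +54.09194°, λ = +67.05972°
GNSS9: φ = +51.17500°, λ = +47.76389°
δ₁₃ = central angle FC2→GNSS9 = 0.104905 rad  (haversine)
θ₁₃ = bearing FC2→GNSS9 = 343.855°,  θ₁₂ = bearing FC2→HYD-05 = 44.965°
dₓₜ = R·arcsin(sin δ₁₃ · sin(θ₁₃ − θ₁₂)) = 6378.14·arcsin(0.10471·sin(298.890°)) = -585.579 km
|dₓₜ| = 585.579 km

585.6 km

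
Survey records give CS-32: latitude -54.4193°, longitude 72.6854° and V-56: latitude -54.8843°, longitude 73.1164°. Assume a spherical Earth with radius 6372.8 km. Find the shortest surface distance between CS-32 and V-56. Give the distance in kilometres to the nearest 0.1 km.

Δφ = -0.4650°,  Δλ = 0.4310°
a = sin²(Δφ/2) + cos φ₁ cos φ₂ sin²(Δλ/2) = 0.000021
c = 2·arcsin(√a) = 0.009209 rad = 0.5276°
d = R·c = 6372.8 × 0.009209 = 58.7 km

58.7 km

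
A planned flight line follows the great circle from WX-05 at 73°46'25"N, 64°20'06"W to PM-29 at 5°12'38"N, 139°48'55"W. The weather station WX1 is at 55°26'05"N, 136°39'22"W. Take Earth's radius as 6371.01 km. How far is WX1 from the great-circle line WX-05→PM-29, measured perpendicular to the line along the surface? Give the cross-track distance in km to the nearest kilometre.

WX-05: φ = +73.77361°, λ = -64.33500°
PM-29: φ = +5.21056°, λ = -139.81528°
WX1: φ = +55.43472°, λ = -136.65611°
δ₁₃ = central angle WX-05→WX1 = 0.575682 rad  (haversine)
θ₁₃ = bearing WX-05→WX1 = 276.823°,  θ₁₂ = bearing WX-05→PM-29 = 257.464°
dₓₜ = R·arcsin(sin δ₁₃ · sin(θ₁₃ − θ₁₂)) = 6371.01·arcsin(0.54441·sin(19.359°)) = 1156.050 km
|dₓₜ| = 1156.050 km

1156 km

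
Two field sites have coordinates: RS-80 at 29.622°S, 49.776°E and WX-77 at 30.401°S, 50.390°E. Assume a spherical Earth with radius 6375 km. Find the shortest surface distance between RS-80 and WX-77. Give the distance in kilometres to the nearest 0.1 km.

104.9 km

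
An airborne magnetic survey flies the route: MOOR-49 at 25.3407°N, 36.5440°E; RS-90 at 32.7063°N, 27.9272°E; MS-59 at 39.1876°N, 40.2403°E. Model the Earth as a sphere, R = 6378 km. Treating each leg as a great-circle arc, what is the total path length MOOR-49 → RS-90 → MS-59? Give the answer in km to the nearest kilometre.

2494 km

MOOR-49→RS-90: c = 0.183756 rad, d = 1172.00 km
RS-90→MS-59: c = 0.207222 rad, d = 1321.66 km
Total = 1172.00 + 1321.66 = 2493.66 km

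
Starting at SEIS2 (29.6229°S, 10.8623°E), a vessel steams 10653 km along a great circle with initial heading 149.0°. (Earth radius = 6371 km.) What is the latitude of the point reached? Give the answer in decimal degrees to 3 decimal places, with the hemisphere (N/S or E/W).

δ = d/R = 10653/6371 = 1.672108 rad
φ₂ = arcsin(sin φ₁ cos δ + cos φ₁ sin δ cos θ)
   = arcsin(-0.49429·-0.10114 + 0.86930·0.99487·-0.85717) = -43.73476°
λ₂ = λ₁ + atan2(sin θ sin δ cos φ₁, cos δ − sin φ₁ sin φ₂) = 145.69624°

43.735°S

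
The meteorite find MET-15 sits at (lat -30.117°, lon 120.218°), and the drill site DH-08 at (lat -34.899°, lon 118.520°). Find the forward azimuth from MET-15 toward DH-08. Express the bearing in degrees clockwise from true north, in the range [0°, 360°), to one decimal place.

Δλ = -1.6980°
y = sin Δλ · cos φ₂ = -0.024303
x = cos φ₁ sin φ₂ − sin φ₁ cos φ₂ cos Δλ = -0.083545
θ = atan2(y, x) = -163.7808° → 196.2192° (mod 360°)

196.2°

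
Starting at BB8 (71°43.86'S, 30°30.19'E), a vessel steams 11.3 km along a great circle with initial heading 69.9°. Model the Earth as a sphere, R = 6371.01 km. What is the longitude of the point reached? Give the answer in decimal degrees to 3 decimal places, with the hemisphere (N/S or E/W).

BB8: φ = -71.73100°, λ = +30.50317°
δ = d/R = 11.3/6371.01 = 0.001774 rad
φ₂ = arcsin(sin φ₁ cos δ + cos φ₁ sin δ cos θ)
   = arcsin(-0.94960·1.00000 + 0.31348·0.00177·0.34366) = -71.69584°
λ₂ = λ₁ + atan2(sin θ sin δ cos φ₁, cos δ − sin φ₁ sin φ₂) = 30.80704°

30.807°E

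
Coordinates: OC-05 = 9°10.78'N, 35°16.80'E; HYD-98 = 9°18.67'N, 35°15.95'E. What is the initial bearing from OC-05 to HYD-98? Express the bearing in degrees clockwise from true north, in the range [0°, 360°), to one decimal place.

OC-05: φ = +9.17967°, λ = +35.28000°
HYD-98: φ = +9.31117°, λ = +35.26583°
Δλ = -0.0142°
y = sin Δλ · cos φ₂ = -0.000244
x = cos φ₁ sin φ₂ − sin φ₁ cos φ₂ cos Δλ = 0.002295
θ = atan2(y, x) = -6.0684° → 353.9316° (mod 360°)

353.9°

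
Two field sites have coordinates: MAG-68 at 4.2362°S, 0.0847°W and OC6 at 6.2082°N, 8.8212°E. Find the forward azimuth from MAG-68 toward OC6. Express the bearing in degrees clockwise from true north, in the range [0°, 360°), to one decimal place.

40.5°

Δλ = 8.9059°
y = sin Δλ · cos φ₂ = 0.153904
x = cos φ₁ sin φ₂ − sin φ₁ cos φ₂ cos Δλ = 0.180396
θ = atan2(y, x) = 40.4690° → 40.4690° (mod 360°)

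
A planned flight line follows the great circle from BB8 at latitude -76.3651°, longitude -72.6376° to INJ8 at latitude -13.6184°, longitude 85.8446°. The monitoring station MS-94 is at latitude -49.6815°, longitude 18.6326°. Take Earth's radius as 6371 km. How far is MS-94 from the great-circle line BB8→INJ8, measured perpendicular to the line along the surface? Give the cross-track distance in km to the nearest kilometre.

3599 km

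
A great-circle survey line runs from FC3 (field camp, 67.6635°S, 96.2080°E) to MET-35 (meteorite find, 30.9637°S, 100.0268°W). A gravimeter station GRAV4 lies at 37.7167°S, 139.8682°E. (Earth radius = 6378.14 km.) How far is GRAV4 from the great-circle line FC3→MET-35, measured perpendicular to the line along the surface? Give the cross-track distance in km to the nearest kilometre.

4119 km

δ₁₃ = central angle FC3→GRAV4 = 0.670762 rad  (haversine)
θ₁₃ = bearing FC3→GRAV4 = 61.474°,  θ₁₂ = bearing FC3→MET-35 = 165.937°
dₓₜ = R·arcsin(sin δ₁₃ · sin(θ₁₃ − θ₁₂)) = 6378.14·arcsin(0.62158·sin(-104.464°)) = -4119.365 km
|dₓₜ| = 4119.365 km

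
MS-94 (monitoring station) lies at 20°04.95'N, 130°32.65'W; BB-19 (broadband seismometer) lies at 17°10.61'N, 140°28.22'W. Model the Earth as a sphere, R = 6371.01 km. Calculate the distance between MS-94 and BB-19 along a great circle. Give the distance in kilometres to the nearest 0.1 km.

1094.4 km

MS-94: φ = +20.08250°, λ = -130.54417°
BB-19: φ = +17.17683°, λ = -140.47033°
Δφ = -2.9057°,  Δλ = -9.9262°
a = sin²(Δφ/2) + cos φ₁ cos φ₂ sin²(Δλ/2) = 0.007359
c = 2·arcsin(√a) = 0.171779 rad = 9.8422°
d = R·c = 6371.01 × 0.171779 = 1094.4 km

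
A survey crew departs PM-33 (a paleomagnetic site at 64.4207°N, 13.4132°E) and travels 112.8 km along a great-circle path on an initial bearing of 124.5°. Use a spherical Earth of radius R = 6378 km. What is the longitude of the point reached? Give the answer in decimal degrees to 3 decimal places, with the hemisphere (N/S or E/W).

δ = d/R = 112.8/6378 = 0.017686 rad
φ₂ = arcsin(sin φ₁ cos δ + cos φ₁ sin δ cos θ)
   = arcsin(0.90199·0.99984 + 0.43176·0.01768·-0.56641) = 63.83432°
λ₂ = λ₁ + atan2(sin θ sin δ cos φ₁, cos δ − sin φ₁ sin φ₂) = 15.30724°

15.307°E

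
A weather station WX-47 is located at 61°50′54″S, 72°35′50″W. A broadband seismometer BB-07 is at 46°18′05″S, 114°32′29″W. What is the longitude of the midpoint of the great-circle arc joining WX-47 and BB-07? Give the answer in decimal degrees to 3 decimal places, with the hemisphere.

97.700°W

WX-47: φ = -61.84833°, λ = -72.59722°
BB-07: φ = -46.30139°, λ = -114.54139°
Bx = cos φ₂ cos Δλ = 0.513863,  By = cos φ₂ sin Δλ = -0.461778
φₘ = atan2(sin φ₁ + sin φ₂, √((cos φ₁ + Bx)² + By²)) = -55.85047°
λₘ = λ₁ + atan2(By, cos φ₁ + Bx) = -97.69993°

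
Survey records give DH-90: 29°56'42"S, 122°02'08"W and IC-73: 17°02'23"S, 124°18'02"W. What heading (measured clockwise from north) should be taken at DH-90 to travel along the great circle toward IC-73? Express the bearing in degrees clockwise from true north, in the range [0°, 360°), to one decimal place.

DH-90: φ = -29.94500°, λ = -122.03556°
IC-73: φ = -17.03972°, λ = -124.30056°
Δλ = -2.2650°
y = sin Δλ · cos φ₂ = -0.037786
x = cos φ₁ sin φ₂ − sin φ₁ cos φ₂ cos Δλ = 0.222967
θ = atan2(y, x) = -9.6186° → 350.3814° (mod 360°)

350.4°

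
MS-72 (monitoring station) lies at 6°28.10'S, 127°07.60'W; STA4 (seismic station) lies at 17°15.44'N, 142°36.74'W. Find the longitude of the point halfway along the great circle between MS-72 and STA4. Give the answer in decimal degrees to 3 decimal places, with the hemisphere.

MS-72: φ = -6.46833°, λ = -127.12667°
STA4: φ = +17.25733°, λ = -142.61233°
Bx = cos φ₂ cos Δλ = 0.920314,  By = cos φ₂ sin Δλ = -0.254978
φₘ = atan2(sin φ₁ + sin φ₂, √((cos φ₁ + Bx)² + By²)) = 5.44382°
λₘ = λ₁ + atan2(By, cos φ₁ + Bx) = -134.71497°

134.715°W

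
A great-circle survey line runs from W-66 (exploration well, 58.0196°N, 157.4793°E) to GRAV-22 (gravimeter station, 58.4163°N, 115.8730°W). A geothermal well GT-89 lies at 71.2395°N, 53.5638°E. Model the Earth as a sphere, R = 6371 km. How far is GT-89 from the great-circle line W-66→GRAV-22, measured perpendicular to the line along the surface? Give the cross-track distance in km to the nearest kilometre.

4399 km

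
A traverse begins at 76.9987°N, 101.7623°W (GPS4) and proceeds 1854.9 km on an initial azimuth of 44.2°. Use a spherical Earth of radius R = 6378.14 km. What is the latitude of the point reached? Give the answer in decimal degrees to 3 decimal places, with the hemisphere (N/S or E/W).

78.435°N

δ = d/R = 1854.9/6378.14 = 0.290821 rad
φ₂ = arcsin(sin φ₁ cos δ + cos φ₁ sin δ cos θ)
   = arcsin(0.97436·0.95801 + 0.22497·0.28674·0.71691) = 78.43474°
λ₂ = λ₁ + atan2(sin θ sin δ cos φ₁, cos δ − sin φ₁ sin φ₂) = -16.11890°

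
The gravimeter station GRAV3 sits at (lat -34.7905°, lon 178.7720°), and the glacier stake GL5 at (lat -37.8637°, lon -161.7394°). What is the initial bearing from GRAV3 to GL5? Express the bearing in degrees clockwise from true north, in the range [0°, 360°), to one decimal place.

106.8°

Δλ = 19.4886°
y = sin Δλ · cos φ₂ = 0.263383
x = cos φ₁ sin φ₂ − sin φ₁ cos φ₂ cos Δλ = -0.079419
θ = atan2(y, x) = 106.7799° → 106.7799° (mod 360°)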